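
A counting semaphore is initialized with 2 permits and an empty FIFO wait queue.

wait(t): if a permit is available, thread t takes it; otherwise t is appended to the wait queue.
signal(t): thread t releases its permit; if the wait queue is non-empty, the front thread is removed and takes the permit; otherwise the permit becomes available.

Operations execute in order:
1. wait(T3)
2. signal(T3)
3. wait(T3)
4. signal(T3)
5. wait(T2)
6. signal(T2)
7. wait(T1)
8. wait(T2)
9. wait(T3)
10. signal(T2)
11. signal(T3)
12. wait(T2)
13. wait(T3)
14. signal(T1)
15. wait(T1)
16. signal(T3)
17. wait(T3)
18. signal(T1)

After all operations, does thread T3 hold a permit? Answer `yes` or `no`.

Answer: yes

Derivation:
Step 1: wait(T3) -> count=1 queue=[] holders={T3}
Step 2: signal(T3) -> count=2 queue=[] holders={none}
Step 3: wait(T3) -> count=1 queue=[] holders={T3}
Step 4: signal(T3) -> count=2 queue=[] holders={none}
Step 5: wait(T2) -> count=1 queue=[] holders={T2}
Step 6: signal(T2) -> count=2 queue=[] holders={none}
Step 7: wait(T1) -> count=1 queue=[] holders={T1}
Step 8: wait(T2) -> count=0 queue=[] holders={T1,T2}
Step 9: wait(T3) -> count=0 queue=[T3] holders={T1,T2}
Step 10: signal(T2) -> count=0 queue=[] holders={T1,T3}
Step 11: signal(T3) -> count=1 queue=[] holders={T1}
Step 12: wait(T2) -> count=0 queue=[] holders={T1,T2}
Step 13: wait(T3) -> count=0 queue=[T3] holders={T1,T2}
Step 14: signal(T1) -> count=0 queue=[] holders={T2,T3}
Step 15: wait(T1) -> count=0 queue=[T1] holders={T2,T3}
Step 16: signal(T3) -> count=0 queue=[] holders={T1,T2}
Step 17: wait(T3) -> count=0 queue=[T3] holders={T1,T2}
Step 18: signal(T1) -> count=0 queue=[] holders={T2,T3}
Final holders: {T2,T3} -> T3 in holders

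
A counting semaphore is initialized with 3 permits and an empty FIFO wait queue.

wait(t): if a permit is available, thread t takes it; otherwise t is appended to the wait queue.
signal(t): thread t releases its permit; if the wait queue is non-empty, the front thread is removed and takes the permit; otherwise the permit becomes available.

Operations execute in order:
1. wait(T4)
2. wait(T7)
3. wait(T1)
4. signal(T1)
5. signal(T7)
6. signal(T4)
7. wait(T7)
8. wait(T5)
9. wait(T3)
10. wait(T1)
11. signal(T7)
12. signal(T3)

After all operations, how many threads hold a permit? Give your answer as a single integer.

Step 1: wait(T4) -> count=2 queue=[] holders={T4}
Step 2: wait(T7) -> count=1 queue=[] holders={T4,T7}
Step 3: wait(T1) -> count=0 queue=[] holders={T1,T4,T7}
Step 4: signal(T1) -> count=1 queue=[] holders={T4,T7}
Step 5: signal(T7) -> count=2 queue=[] holders={T4}
Step 6: signal(T4) -> count=3 queue=[] holders={none}
Step 7: wait(T7) -> count=2 queue=[] holders={T7}
Step 8: wait(T5) -> count=1 queue=[] holders={T5,T7}
Step 9: wait(T3) -> count=0 queue=[] holders={T3,T5,T7}
Step 10: wait(T1) -> count=0 queue=[T1] holders={T3,T5,T7}
Step 11: signal(T7) -> count=0 queue=[] holders={T1,T3,T5}
Step 12: signal(T3) -> count=1 queue=[] holders={T1,T5}
Final holders: {T1,T5} -> 2 thread(s)

Answer: 2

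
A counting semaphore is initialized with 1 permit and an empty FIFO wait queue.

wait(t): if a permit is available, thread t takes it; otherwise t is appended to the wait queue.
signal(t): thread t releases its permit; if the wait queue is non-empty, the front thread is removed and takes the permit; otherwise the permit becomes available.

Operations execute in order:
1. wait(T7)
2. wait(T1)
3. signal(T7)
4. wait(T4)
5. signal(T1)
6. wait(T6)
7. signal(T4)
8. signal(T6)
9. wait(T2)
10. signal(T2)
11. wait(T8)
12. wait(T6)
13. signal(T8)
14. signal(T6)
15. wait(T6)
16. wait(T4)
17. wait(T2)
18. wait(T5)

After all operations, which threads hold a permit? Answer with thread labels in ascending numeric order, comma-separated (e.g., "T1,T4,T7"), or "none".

Step 1: wait(T7) -> count=0 queue=[] holders={T7}
Step 2: wait(T1) -> count=0 queue=[T1] holders={T7}
Step 3: signal(T7) -> count=0 queue=[] holders={T1}
Step 4: wait(T4) -> count=0 queue=[T4] holders={T1}
Step 5: signal(T1) -> count=0 queue=[] holders={T4}
Step 6: wait(T6) -> count=0 queue=[T6] holders={T4}
Step 7: signal(T4) -> count=0 queue=[] holders={T6}
Step 8: signal(T6) -> count=1 queue=[] holders={none}
Step 9: wait(T2) -> count=0 queue=[] holders={T2}
Step 10: signal(T2) -> count=1 queue=[] holders={none}
Step 11: wait(T8) -> count=0 queue=[] holders={T8}
Step 12: wait(T6) -> count=0 queue=[T6] holders={T8}
Step 13: signal(T8) -> count=0 queue=[] holders={T6}
Step 14: signal(T6) -> count=1 queue=[] holders={none}
Step 15: wait(T6) -> count=0 queue=[] holders={T6}
Step 16: wait(T4) -> count=0 queue=[T4] holders={T6}
Step 17: wait(T2) -> count=0 queue=[T4,T2] holders={T6}
Step 18: wait(T5) -> count=0 queue=[T4,T2,T5] holders={T6}
Final holders: T6

Answer: T6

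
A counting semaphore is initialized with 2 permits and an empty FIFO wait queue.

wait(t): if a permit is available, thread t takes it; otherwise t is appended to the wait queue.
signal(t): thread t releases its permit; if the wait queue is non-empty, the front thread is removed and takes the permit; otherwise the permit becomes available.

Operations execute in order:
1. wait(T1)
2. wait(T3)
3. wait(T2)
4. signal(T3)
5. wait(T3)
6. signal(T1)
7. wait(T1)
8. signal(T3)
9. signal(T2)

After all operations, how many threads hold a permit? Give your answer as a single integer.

Answer: 1

Derivation:
Step 1: wait(T1) -> count=1 queue=[] holders={T1}
Step 2: wait(T3) -> count=0 queue=[] holders={T1,T3}
Step 3: wait(T2) -> count=0 queue=[T2] holders={T1,T3}
Step 4: signal(T3) -> count=0 queue=[] holders={T1,T2}
Step 5: wait(T3) -> count=0 queue=[T3] holders={T1,T2}
Step 6: signal(T1) -> count=0 queue=[] holders={T2,T3}
Step 7: wait(T1) -> count=0 queue=[T1] holders={T2,T3}
Step 8: signal(T3) -> count=0 queue=[] holders={T1,T2}
Step 9: signal(T2) -> count=1 queue=[] holders={T1}
Final holders: {T1} -> 1 thread(s)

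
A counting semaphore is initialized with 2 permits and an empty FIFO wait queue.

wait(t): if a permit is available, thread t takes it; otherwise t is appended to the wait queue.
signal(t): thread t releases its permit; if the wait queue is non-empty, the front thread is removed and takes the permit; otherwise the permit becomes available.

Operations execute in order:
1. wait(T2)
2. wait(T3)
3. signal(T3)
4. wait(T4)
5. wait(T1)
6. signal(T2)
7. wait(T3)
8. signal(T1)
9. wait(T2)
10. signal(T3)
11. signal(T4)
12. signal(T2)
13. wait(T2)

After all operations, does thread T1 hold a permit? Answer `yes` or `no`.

Step 1: wait(T2) -> count=1 queue=[] holders={T2}
Step 2: wait(T3) -> count=0 queue=[] holders={T2,T3}
Step 3: signal(T3) -> count=1 queue=[] holders={T2}
Step 4: wait(T4) -> count=0 queue=[] holders={T2,T4}
Step 5: wait(T1) -> count=0 queue=[T1] holders={T2,T4}
Step 6: signal(T2) -> count=0 queue=[] holders={T1,T4}
Step 7: wait(T3) -> count=0 queue=[T3] holders={T1,T4}
Step 8: signal(T1) -> count=0 queue=[] holders={T3,T4}
Step 9: wait(T2) -> count=0 queue=[T2] holders={T3,T4}
Step 10: signal(T3) -> count=0 queue=[] holders={T2,T4}
Step 11: signal(T4) -> count=1 queue=[] holders={T2}
Step 12: signal(T2) -> count=2 queue=[] holders={none}
Step 13: wait(T2) -> count=1 queue=[] holders={T2}
Final holders: {T2} -> T1 not in holders

Answer: no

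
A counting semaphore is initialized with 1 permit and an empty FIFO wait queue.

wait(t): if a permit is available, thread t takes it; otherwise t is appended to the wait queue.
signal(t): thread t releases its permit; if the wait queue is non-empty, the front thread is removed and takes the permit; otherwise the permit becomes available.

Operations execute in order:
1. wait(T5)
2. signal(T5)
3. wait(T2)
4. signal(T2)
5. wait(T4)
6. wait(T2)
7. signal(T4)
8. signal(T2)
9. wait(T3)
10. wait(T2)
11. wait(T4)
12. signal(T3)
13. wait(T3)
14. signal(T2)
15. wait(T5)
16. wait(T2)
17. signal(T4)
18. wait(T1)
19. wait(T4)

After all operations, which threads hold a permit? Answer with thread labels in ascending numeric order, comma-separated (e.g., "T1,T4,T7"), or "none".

Step 1: wait(T5) -> count=0 queue=[] holders={T5}
Step 2: signal(T5) -> count=1 queue=[] holders={none}
Step 3: wait(T2) -> count=0 queue=[] holders={T2}
Step 4: signal(T2) -> count=1 queue=[] holders={none}
Step 5: wait(T4) -> count=0 queue=[] holders={T4}
Step 6: wait(T2) -> count=0 queue=[T2] holders={T4}
Step 7: signal(T4) -> count=0 queue=[] holders={T2}
Step 8: signal(T2) -> count=1 queue=[] holders={none}
Step 9: wait(T3) -> count=0 queue=[] holders={T3}
Step 10: wait(T2) -> count=0 queue=[T2] holders={T3}
Step 11: wait(T4) -> count=0 queue=[T2,T4] holders={T3}
Step 12: signal(T3) -> count=0 queue=[T4] holders={T2}
Step 13: wait(T3) -> count=0 queue=[T4,T3] holders={T2}
Step 14: signal(T2) -> count=0 queue=[T3] holders={T4}
Step 15: wait(T5) -> count=0 queue=[T3,T5] holders={T4}
Step 16: wait(T2) -> count=0 queue=[T3,T5,T2] holders={T4}
Step 17: signal(T4) -> count=0 queue=[T5,T2] holders={T3}
Step 18: wait(T1) -> count=0 queue=[T5,T2,T1] holders={T3}
Step 19: wait(T4) -> count=0 queue=[T5,T2,T1,T4] holders={T3}
Final holders: T3

Answer: T3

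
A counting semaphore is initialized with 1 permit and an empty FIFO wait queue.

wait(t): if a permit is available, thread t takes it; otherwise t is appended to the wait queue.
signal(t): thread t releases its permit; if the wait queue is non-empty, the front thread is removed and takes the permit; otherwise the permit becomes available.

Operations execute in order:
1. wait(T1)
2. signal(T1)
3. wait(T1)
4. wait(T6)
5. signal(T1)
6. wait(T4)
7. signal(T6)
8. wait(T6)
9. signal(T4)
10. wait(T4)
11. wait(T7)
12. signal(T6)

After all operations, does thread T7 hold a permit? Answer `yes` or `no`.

Answer: no

Derivation:
Step 1: wait(T1) -> count=0 queue=[] holders={T1}
Step 2: signal(T1) -> count=1 queue=[] holders={none}
Step 3: wait(T1) -> count=0 queue=[] holders={T1}
Step 4: wait(T6) -> count=0 queue=[T6] holders={T1}
Step 5: signal(T1) -> count=0 queue=[] holders={T6}
Step 6: wait(T4) -> count=0 queue=[T4] holders={T6}
Step 7: signal(T6) -> count=0 queue=[] holders={T4}
Step 8: wait(T6) -> count=0 queue=[T6] holders={T4}
Step 9: signal(T4) -> count=0 queue=[] holders={T6}
Step 10: wait(T4) -> count=0 queue=[T4] holders={T6}
Step 11: wait(T7) -> count=0 queue=[T4,T7] holders={T6}
Step 12: signal(T6) -> count=0 queue=[T7] holders={T4}
Final holders: {T4} -> T7 not in holders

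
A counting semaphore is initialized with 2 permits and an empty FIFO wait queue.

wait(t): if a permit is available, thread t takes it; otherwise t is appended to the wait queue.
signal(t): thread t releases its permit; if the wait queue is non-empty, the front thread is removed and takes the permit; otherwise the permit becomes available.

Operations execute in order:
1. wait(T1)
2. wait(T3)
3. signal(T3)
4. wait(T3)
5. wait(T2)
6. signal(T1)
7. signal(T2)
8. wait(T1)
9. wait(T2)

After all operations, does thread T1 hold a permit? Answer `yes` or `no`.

Answer: yes

Derivation:
Step 1: wait(T1) -> count=1 queue=[] holders={T1}
Step 2: wait(T3) -> count=0 queue=[] holders={T1,T3}
Step 3: signal(T3) -> count=1 queue=[] holders={T1}
Step 4: wait(T3) -> count=0 queue=[] holders={T1,T3}
Step 5: wait(T2) -> count=0 queue=[T2] holders={T1,T3}
Step 6: signal(T1) -> count=0 queue=[] holders={T2,T3}
Step 7: signal(T2) -> count=1 queue=[] holders={T3}
Step 8: wait(T1) -> count=0 queue=[] holders={T1,T3}
Step 9: wait(T2) -> count=0 queue=[T2] holders={T1,T3}
Final holders: {T1,T3} -> T1 in holders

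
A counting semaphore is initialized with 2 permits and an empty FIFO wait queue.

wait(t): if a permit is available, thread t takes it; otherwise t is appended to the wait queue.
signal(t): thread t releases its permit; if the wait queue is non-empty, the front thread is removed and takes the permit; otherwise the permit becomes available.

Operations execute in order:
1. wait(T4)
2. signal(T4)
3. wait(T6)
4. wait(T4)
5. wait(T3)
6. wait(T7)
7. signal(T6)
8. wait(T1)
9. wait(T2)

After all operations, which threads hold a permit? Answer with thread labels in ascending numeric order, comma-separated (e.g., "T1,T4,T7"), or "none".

Answer: T3,T4

Derivation:
Step 1: wait(T4) -> count=1 queue=[] holders={T4}
Step 2: signal(T4) -> count=2 queue=[] holders={none}
Step 3: wait(T6) -> count=1 queue=[] holders={T6}
Step 4: wait(T4) -> count=0 queue=[] holders={T4,T6}
Step 5: wait(T3) -> count=0 queue=[T3] holders={T4,T6}
Step 6: wait(T7) -> count=0 queue=[T3,T7] holders={T4,T6}
Step 7: signal(T6) -> count=0 queue=[T7] holders={T3,T4}
Step 8: wait(T1) -> count=0 queue=[T7,T1] holders={T3,T4}
Step 9: wait(T2) -> count=0 queue=[T7,T1,T2] holders={T3,T4}
Final holders: T3,T4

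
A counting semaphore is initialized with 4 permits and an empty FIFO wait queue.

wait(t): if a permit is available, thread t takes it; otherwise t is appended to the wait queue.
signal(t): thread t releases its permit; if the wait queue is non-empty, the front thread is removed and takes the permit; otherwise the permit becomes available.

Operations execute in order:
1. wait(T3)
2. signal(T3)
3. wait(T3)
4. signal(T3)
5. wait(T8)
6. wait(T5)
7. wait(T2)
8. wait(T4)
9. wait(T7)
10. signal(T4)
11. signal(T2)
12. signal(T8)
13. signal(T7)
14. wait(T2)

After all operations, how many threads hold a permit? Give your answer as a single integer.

Answer: 2

Derivation:
Step 1: wait(T3) -> count=3 queue=[] holders={T3}
Step 2: signal(T3) -> count=4 queue=[] holders={none}
Step 3: wait(T3) -> count=3 queue=[] holders={T3}
Step 4: signal(T3) -> count=4 queue=[] holders={none}
Step 5: wait(T8) -> count=3 queue=[] holders={T8}
Step 6: wait(T5) -> count=2 queue=[] holders={T5,T8}
Step 7: wait(T2) -> count=1 queue=[] holders={T2,T5,T8}
Step 8: wait(T4) -> count=0 queue=[] holders={T2,T4,T5,T8}
Step 9: wait(T7) -> count=0 queue=[T7] holders={T2,T4,T5,T8}
Step 10: signal(T4) -> count=0 queue=[] holders={T2,T5,T7,T8}
Step 11: signal(T2) -> count=1 queue=[] holders={T5,T7,T8}
Step 12: signal(T8) -> count=2 queue=[] holders={T5,T7}
Step 13: signal(T7) -> count=3 queue=[] holders={T5}
Step 14: wait(T2) -> count=2 queue=[] holders={T2,T5}
Final holders: {T2,T5} -> 2 thread(s)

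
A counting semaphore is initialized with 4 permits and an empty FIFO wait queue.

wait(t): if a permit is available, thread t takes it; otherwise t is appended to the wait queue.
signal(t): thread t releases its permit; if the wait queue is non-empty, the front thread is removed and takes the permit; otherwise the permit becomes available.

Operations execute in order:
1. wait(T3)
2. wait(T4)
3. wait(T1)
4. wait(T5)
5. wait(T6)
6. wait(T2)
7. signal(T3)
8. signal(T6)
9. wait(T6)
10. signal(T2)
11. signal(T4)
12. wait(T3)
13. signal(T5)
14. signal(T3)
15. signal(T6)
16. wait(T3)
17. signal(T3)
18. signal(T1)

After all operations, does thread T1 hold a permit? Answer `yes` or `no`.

Answer: no

Derivation:
Step 1: wait(T3) -> count=3 queue=[] holders={T3}
Step 2: wait(T4) -> count=2 queue=[] holders={T3,T4}
Step 3: wait(T1) -> count=1 queue=[] holders={T1,T3,T4}
Step 4: wait(T5) -> count=0 queue=[] holders={T1,T3,T4,T5}
Step 5: wait(T6) -> count=0 queue=[T6] holders={T1,T3,T4,T5}
Step 6: wait(T2) -> count=0 queue=[T6,T2] holders={T1,T3,T4,T5}
Step 7: signal(T3) -> count=0 queue=[T2] holders={T1,T4,T5,T6}
Step 8: signal(T6) -> count=0 queue=[] holders={T1,T2,T4,T5}
Step 9: wait(T6) -> count=0 queue=[T6] holders={T1,T2,T4,T5}
Step 10: signal(T2) -> count=0 queue=[] holders={T1,T4,T5,T6}
Step 11: signal(T4) -> count=1 queue=[] holders={T1,T5,T6}
Step 12: wait(T3) -> count=0 queue=[] holders={T1,T3,T5,T6}
Step 13: signal(T5) -> count=1 queue=[] holders={T1,T3,T6}
Step 14: signal(T3) -> count=2 queue=[] holders={T1,T6}
Step 15: signal(T6) -> count=3 queue=[] holders={T1}
Step 16: wait(T3) -> count=2 queue=[] holders={T1,T3}
Step 17: signal(T3) -> count=3 queue=[] holders={T1}
Step 18: signal(T1) -> count=4 queue=[] holders={none}
Final holders: {none} -> T1 not in holders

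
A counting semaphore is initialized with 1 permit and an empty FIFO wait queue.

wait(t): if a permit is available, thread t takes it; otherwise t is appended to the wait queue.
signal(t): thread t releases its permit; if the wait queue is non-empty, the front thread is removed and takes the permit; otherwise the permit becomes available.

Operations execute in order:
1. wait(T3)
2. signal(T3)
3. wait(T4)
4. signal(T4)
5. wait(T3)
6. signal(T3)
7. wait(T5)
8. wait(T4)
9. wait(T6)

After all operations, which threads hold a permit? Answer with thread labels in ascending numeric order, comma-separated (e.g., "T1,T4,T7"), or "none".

Step 1: wait(T3) -> count=0 queue=[] holders={T3}
Step 2: signal(T3) -> count=1 queue=[] holders={none}
Step 3: wait(T4) -> count=0 queue=[] holders={T4}
Step 4: signal(T4) -> count=1 queue=[] holders={none}
Step 5: wait(T3) -> count=0 queue=[] holders={T3}
Step 6: signal(T3) -> count=1 queue=[] holders={none}
Step 7: wait(T5) -> count=0 queue=[] holders={T5}
Step 8: wait(T4) -> count=0 queue=[T4] holders={T5}
Step 9: wait(T6) -> count=0 queue=[T4,T6] holders={T5}
Final holders: T5

Answer: T5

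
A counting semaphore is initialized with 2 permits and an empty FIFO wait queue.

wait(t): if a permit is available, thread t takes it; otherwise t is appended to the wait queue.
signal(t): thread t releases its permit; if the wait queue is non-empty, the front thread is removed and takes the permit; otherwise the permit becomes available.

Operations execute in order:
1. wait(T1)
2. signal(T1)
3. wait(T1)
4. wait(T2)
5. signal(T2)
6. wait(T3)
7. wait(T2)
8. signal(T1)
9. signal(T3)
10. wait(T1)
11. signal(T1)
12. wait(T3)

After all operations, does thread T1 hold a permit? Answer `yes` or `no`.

Answer: no

Derivation:
Step 1: wait(T1) -> count=1 queue=[] holders={T1}
Step 2: signal(T1) -> count=2 queue=[] holders={none}
Step 3: wait(T1) -> count=1 queue=[] holders={T1}
Step 4: wait(T2) -> count=0 queue=[] holders={T1,T2}
Step 5: signal(T2) -> count=1 queue=[] holders={T1}
Step 6: wait(T3) -> count=0 queue=[] holders={T1,T3}
Step 7: wait(T2) -> count=0 queue=[T2] holders={T1,T3}
Step 8: signal(T1) -> count=0 queue=[] holders={T2,T3}
Step 9: signal(T3) -> count=1 queue=[] holders={T2}
Step 10: wait(T1) -> count=0 queue=[] holders={T1,T2}
Step 11: signal(T1) -> count=1 queue=[] holders={T2}
Step 12: wait(T3) -> count=0 queue=[] holders={T2,T3}
Final holders: {T2,T3} -> T1 not in holders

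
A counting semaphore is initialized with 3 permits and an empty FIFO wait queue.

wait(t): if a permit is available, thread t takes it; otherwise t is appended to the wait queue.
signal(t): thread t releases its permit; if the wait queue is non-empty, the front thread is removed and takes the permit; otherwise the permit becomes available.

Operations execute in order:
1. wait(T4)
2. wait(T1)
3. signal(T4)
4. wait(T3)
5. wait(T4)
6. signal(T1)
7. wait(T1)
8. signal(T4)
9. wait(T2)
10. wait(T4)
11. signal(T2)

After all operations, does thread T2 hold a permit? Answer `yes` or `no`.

Answer: no

Derivation:
Step 1: wait(T4) -> count=2 queue=[] holders={T4}
Step 2: wait(T1) -> count=1 queue=[] holders={T1,T4}
Step 3: signal(T4) -> count=2 queue=[] holders={T1}
Step 4: wait(T3) -> count=1 queue=[] holders={T1,T3}
Step 5: wait(T4) -> count=0 queue=[] holders={T1,T3,T4}
Step 6: signal(T1) -> count=1 queue=[] holders={T3,T4}
Step 7: wait(T1) -> count=0 queue=[] holders={T1,T3,T4}
Step 8: signal(T4) -> count=1 queue=[] holders={T1,T3}
Step 9: wait(T2) -> count=0 queue=[] holders={T1,T2,T3}
Step 10: wait(T4) -> count=0 queue=[T4] holders={T1,T2,T3}
Step 11: signal(T2) -> count=0 queue=[] holders={T1,T3,T4}
Final holders: {T1,T3,T4} -> T2 not in holders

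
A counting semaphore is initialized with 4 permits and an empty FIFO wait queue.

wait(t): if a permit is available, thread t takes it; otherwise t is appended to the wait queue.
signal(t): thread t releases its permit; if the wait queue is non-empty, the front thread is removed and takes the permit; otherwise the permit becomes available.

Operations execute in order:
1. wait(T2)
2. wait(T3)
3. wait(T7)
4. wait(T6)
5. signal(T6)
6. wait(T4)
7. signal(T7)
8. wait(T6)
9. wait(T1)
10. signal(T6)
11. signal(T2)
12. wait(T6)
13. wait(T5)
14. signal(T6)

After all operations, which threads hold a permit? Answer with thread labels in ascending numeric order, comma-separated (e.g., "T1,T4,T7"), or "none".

Step 1: wait(T2) -> count=3 queue=[] holders={T2}
Step 2: wait(T3) -> count=2 queue=[] holders={T2,T3}
Step 3: wait(T7) -> count=1 queue=[] holders={T2,T3,T7}
Step 4: wait(T6) -> count=0 queue=[] holders={T2,T3,T6,T7}
Step 5: signal(T6) -> count=1 queue=[] holders={T2,T3,T7}
Step 6: wait(T4) -> count=0 queue=[] holders={T2,T3,T4,T7}
Step 7: signal(T7) -> count=1 queue=[] holders={T2,T3,T4}
Step 8: wait(T6) -> count=0 queue=[] holders={T2,T3,T4,T6}
Step 9: wait(T1) -> count=0 queue=[T1] holders={T2,T3,T4,T6}
Step 10: signal(T6) -> count=0 queue=[] holders={T1,T2,T3,T4}
Step 11: signal(T2) -> count=1 queue=[] holders={T1,T3,T4}
Step 12: wait(T6) -> count=0 queue=[] holders={T1,T3,T4,T6}
Step 13: wait(T5) -> count=0 queue=[T5] holders={T1,T3,T4,T6}
Step 14: signal(T6) -> count=0 queue=[] holders={T1,T3,T4,T5}
Final holders: T1,T3,T4,T5

Answer: T1,T3,T4,T5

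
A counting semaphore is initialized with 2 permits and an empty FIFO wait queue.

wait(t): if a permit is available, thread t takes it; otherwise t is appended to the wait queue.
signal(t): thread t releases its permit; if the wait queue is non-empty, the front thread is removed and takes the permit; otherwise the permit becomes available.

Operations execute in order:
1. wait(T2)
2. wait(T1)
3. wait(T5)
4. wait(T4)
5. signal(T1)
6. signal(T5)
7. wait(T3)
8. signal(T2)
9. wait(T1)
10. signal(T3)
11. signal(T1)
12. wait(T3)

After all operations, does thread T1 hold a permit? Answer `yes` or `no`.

Answer: no

Derivation:
Step 1: wait(T2) -> count=1 queue=[] holders={T2}
Step 2: wait(T1) -> count=0 queue=[] holders={T1,T2}
Step 3: wait(T5) -> count=0 queue=[T5] holders={T1,T2}
Step 4: wait(T4) -> count=0 queue=[T5,T4] holders={T1,T2}
Step 5: signal(T1) -> count=0 queue=[T4] holders={T2,T5}
Step 6: signal(T5) -> count=0 queue=[] holders={T2,T4}
Step 7: wait(T3) -> count=0 queue=[T3] holders={T2,T4}
Step 8: signal(T2) -> count=0 queue=[] holders={T3,T4}
Step 9: wait(T1) -> count=0 queue=[T1] holders={T3,T4}
Step 10: signal(T3) -> count=0 queue=[] holders={T1,T4}
Step 11: signal(T1) -> count=1 queue=[] holders={T4}
Step 12: wait(T3) -> count=0 queue=[] holders={T3,T4}
Final holders: {T3,T4} -> T1 not in holders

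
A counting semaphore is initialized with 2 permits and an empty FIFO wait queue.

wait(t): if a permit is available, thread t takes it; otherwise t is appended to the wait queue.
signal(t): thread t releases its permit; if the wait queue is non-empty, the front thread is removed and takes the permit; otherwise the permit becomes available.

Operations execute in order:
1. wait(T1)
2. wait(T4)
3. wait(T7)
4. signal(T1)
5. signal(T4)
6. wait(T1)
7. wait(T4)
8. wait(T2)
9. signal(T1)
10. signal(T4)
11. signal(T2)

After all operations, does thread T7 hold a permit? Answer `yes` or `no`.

Answer: yes

Derivation:
Step 1: wait(T1) -> count=1 queue=[] holders={T1}
Step 2: wait(T4) -> count=0 queue=[] holders={T1,T4}
Step 3: wait(T7) -> count=0 queue=[T7] holders={T1,T4}
Step 4: signal(T1) -> count=0 queue=[] holders={T4,T7}
Step 5: signal(T4) -> count=1 queue=[] holders={T7}
Step 6: wait(T1) -> count=0 queue=[] holders={T1,T7}
Step 7: wait(T4) -> count=0 queue=[T4] holders={T1,T7}
Step 8: wait(T2) -> count=0 queue=[T4,T2] holders={T1,T7}
Step 9: signal(T1) -> count=0 queue=[T2] holders={T4,T7}
Step 10: signal(T4) -> count=0 queue=[] holders={T2,T7}
Step 11: signal(T2) -> count=1 queue=[] holders={T7}
Final holders: {T7} -> T7 in holders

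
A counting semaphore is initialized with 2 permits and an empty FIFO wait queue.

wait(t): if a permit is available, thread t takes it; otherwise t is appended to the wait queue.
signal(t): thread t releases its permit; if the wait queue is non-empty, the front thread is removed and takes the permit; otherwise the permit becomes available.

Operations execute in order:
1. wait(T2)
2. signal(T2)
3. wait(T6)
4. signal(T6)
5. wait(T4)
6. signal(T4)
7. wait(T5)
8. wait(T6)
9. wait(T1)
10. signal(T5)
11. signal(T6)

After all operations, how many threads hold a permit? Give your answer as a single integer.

Answer: 1

Derivation:
Step 1: wait(T2) -> count=1 queue=[] holders={T2}
Step 2: signal(T2) -> count=2 queue=[] holders={none}
Step 3: wait(T6) -> count=1 queue=[] holders={T6}
Step 4: signal(T6) -> count=2 queue=[] holders={none}
Step 5: wait(T4) -> count=1 queue=[] holders={T4}
Step 6: signal(T4) -> count=2 queue=[] holders={none}
Step 7: wait(T5) -> count=1 queue=[] holders={T5}
Step 8: wait(T6) -> count=0 queue=[] holders={T5,T6}
Step 9: wait(T1) -> count=0 queue=[T1] holders={T5,T6}
Step 10: signal(T5) -> count=0 queue=[] holders={T1,T6}
Step 11: signal(T6) -> count=1 queue=[] holders={T1}
Final holders: {T1} -> 1 thread(s)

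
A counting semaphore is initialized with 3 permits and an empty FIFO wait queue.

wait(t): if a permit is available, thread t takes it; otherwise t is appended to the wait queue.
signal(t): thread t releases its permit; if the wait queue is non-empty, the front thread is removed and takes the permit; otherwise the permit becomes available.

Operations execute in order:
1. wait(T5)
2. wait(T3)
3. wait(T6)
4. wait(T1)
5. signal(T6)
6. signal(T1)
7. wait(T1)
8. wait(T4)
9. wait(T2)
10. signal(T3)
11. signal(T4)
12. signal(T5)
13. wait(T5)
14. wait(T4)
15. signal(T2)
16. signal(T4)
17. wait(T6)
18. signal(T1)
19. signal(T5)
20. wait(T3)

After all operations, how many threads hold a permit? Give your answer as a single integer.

Answer: 2

Derivation:
Step 1: wait(T5) -> count=2 queue=[] holders={T5}
Step 2: wait(T3) -> count=1 queue=[] holders={T3,T5}
Step 3: wait(T6) -> count=0 queue=[] holders={T3,T5,T6}
Step 4: wait(T1) -> count=0 queue=[T1] holders={T3,T5,T6}
Step 5: signal(T6) -> count=0 queue=[] holders={T1,T3,T5}
Step 6: signal(T1) -> count=1 queue=[] holders={T3,T5}
Step 7: wait(T1) -> count=0 queue=[] holders={T1,T3,T5}
Step 8: wait(T4) -> count=0 queue=[T4] holders={T1,T3,T5}
Step 9: wait(T2) -> count=0 queue=[T4,T2] holders={T1,T3,T5}
Step 10: signal(T3) -> count=0 queue=[T2] holders={T1,T4,T5}
Step 11: signal(T4) -> count=0 queue=[] holders={T1,T2,T5}
Step 12: signal(T5) -> count=1 queue=[] holders={T1,T2}
Step 13: wait(T5) -> count=0 queue=[] holders={T1,T2,T5}
Step 14: wait(T4) -> count=0 queue=[T4] holders={T1,T2,T5}
Step 15: signal(T2) -> count=0 queue=[] holders={T1,T4,T5}
Step 16: signal(T4) -> count=1 queue=[] holders={T1,T5}
Step 17: wait(T6) -> count=0 queue=[] holders={T1,T5,T6}
Step 18: signal(T1) -> count=1 queue=[] holders={T5,T6}
Step 19: signal(T5) -> count=2 queue=[] holders={T6}
Step 20: wait(T3) -> count=1 queue=[] holders={T3,T6}
Final holders: {T3,T6} -> 2 thread(s)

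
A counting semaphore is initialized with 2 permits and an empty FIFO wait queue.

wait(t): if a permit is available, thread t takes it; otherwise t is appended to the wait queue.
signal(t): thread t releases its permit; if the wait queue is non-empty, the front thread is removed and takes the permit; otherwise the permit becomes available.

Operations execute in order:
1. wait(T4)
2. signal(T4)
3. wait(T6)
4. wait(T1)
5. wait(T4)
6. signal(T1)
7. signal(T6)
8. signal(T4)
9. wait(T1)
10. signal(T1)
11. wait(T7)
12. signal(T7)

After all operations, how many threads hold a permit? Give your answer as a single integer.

Step 1: wait(T4) -> count=1 queue=[] holders={T4}
Step 2: signal(T4) -> count=2 queue=[] holders={none}
Step 3: wait(T6) -> count=1 queue=[] holders={T6}
Step 4: wait(T1) -> count=0 queue=[] holders={T1,T6}
Step 5: wait(T4) -> count=0 queue=[T4] holders={T1,T6}
Step 6: signal(T1) -> count=0 queue=[] holders={T4,T6}
Step 7: signal(T6) -> count=1 queue=[] holders={T4}
Step 8: signal(T4) -> count=2 queue=[] holders={none}
Step 9: wait(T1) -> count=1 queue=[] holders={T1}
Step 10: signal(T1) -> count=2 queue=[] holders={none}
Step 11: wait(T7) -> count=1 queue=[] holders={T7}
Step 12: signal(T7) -> count=2 queue=[] holders={none}
Final holders: {none} -> 0 thread(s)

Answer: 0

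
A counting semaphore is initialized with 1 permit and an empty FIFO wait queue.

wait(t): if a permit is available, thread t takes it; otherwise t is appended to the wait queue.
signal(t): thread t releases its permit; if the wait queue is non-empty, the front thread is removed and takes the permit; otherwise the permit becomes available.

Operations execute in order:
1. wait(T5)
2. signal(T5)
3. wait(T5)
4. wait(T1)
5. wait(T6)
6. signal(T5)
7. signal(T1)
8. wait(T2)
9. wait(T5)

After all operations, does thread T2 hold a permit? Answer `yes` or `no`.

Step 1: wait(T5) -> count=0 queue=[] holders={T5}
Step 2: signal(T5) -> count=1 queue=[] holders={none}
Step 3: wait(T5) -> count=0 queue=[] holders={T5}
Step 4: wait(T1) -> count=0 queue=[T1] holders={T5}
Step 5: wait(T6) -> count=0 queue=[T1,T6] holders={T5}
Step 6: signal(T5) -> count=0 queue=[T6] holders={T1}
Step 7: signal(T1) -> count=0 queue=[] holders={T6}
Step 8: wait(T2) -> count=0 queue=[T2] holders={T6}
Step 9: wait(T5) -> count=0 queue=[T2,T5] holders={T6}
Final holders: {T6} -> T2 not in holders

Answer: no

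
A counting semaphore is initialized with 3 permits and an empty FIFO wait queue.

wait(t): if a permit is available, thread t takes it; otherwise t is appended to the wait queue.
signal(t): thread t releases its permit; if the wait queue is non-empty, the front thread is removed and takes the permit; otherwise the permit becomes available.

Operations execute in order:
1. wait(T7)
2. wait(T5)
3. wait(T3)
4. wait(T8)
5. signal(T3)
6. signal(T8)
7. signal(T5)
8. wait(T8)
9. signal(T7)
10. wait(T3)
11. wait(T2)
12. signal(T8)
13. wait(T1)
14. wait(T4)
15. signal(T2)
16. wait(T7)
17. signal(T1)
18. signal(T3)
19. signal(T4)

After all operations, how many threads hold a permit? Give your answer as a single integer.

Step 1: wait(T7) -> count=2 queue=[] holders={T7}
Step 2: wait(T5) -> count=1 queue=[] holders={T5,T7}
Step 3: wait(T3) -> count=0 queue=[] holders={T3,T5,T7}
Step 4: wait(T8) -> count=0 queue=[T8] holders={T3,T5,T7}
Step 5: signal(T3) -> count=0 queue=[] holders={T5,T7,T8}
Step 6: signal(T8) -> count=1 queue=[] holders={T5,T7}
Step 7: signal(T5) -> count=2 queue=[] holders={T7}
Step 8: wait(T8) -> count=1 queue=[] holders={T7,T8}
Step 9: signal(T7) -> count=2 queue=[] holders={T8}
Step 10: wait(T3) -> count=1 queue=[] holders={T3,T8}
Step 11: wait(T2) -> count=0 queue=[] holders={T2,T3,T8}
Step 12: signal(T8) -> count=1 queue=[] holders={T2,T3}
Step 13: wait(T1) -> count=0 queue=[] holders={T1,T2,T3}
Step 14: wait(T4) -> count=0 queue=[T4] holders={T1,T2,T3}
Step 15: signal(T2) -> count=0 queue=[] holders={T1,T3,T4}
Step 16: wait(T7) -> count=0 queue=[T7] holders={T1,T3,T4}
Step 17: signal(T1) -> count=0 queue=[] holders={T3,T4,T7}
Step 18: signal(T3) -> count=1 queue=[] holders={T4,T7}
Step 19: signal(T4) -> count=2 queue=[] holders={T7}
Final holders: {T7} -> 1 thread(s)

Answer: 1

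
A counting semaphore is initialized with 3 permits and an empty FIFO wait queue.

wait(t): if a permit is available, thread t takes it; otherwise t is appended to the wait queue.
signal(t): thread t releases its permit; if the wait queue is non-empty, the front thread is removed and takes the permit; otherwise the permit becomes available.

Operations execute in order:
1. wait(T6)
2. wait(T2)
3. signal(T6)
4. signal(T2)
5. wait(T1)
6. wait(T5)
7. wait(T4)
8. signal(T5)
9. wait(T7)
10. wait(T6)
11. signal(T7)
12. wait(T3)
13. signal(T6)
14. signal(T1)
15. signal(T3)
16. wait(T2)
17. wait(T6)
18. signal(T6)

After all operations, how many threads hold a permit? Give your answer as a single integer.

Answer: 2

Derivation:
Step 1: wait(T6) -> count=2 queue=[] holders={T6}
Step 2: wait(T2) -> count=1 queue=[] holders={T2,T6}
Step 3: signal(T6) -> count=2 queue=[] holders={T2}
Step 4: signal(T2) -> count=3 queue=[] holders={none}
Step 5: wait(T1) -> count=2 queue=[] holders={T1}
Step 6: wait(T5) -> count=1 queue=[] holders={T1,T5}
Step 7: wait(T4) -> count=0 queue=[] holders={T1,T4,T5}
Step 8: signal(T5) -> count=1 queue=[] holders={T1,T4}
Step 9: wait(T7) -> count=0 queue=[] holders={T1,T4,T7}
Step 10: wait(T6) -> count=0 queue=[T6] holders={T1,T4,T7}
Step 11: signal(T7) -> count=0 queue=[] holders={T1,T4,T6}
Step 12: wait(T3) -> count=0 queue=[T3] holders={T1,T4,T6}
Step 13: signal(T6) -> count=0 queue=[] holders={T1,T3,T4}
Step 14: signal(T1) -> count=1 queue=[] holders={T3,T4}
Step 15: signal(T3) -> count=2 queue=[] holders={T4}
Step 16: wait(T2) -> count=1 queue=[] holders={T2,T4}
Step 17: wait(T6) -> count=0 queue=[] holders={T2,T4,T6}
Step 18: signal(T6) -> count=1 queue=[] holders={T2,T4}
Final holders: {T2,T4} -> 2 thread(s)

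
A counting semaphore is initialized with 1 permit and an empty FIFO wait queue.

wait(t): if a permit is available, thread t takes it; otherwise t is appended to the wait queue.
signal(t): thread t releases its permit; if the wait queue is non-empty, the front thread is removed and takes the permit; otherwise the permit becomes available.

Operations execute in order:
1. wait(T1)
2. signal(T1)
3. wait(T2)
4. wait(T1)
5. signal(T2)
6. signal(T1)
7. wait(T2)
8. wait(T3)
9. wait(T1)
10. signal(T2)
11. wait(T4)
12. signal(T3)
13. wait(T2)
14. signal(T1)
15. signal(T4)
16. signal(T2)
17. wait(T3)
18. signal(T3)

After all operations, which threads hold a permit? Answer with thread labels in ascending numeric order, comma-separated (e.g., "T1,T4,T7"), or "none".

Answer: none

Derivation:
Step 1: wait(T1) -> count=0 queue=[] holders={T1}
Step 2: signal(T1) -> count=1 queue=[] holders={none}
Step 3: wait(T2) -> count=0 queue=[] holders={T2}
Step 4: wait(T1) -> count=0 queue=[T1] holders={T2}
Step 5: signal(T2) -> count=0 queue=[] holders={T1}
Step 6: signal(T1) -> count=1 queue=[] holders={none}
Step 7: wait(T2) -> count=0 queue=[] holders={T2}
Step 8: wait(T3) -> count=0 queue=[T3] holders={T2}
Step 9: wait(T1) -> count=0 queue=[T3,T1] holders={T2}
Step 10: signal(T2) -> count=0 queue=[T1] holders={T3}
Step 11: wait(T4) -> count=0 queue=[T1,T4] holders={T3}
Step 12: signal(T3) -> count=0 queue=[T4] holders={T1}
Step 13: wait(T2) -> count=0 queue=[T4,T2] holders={T1}
Step 14: signal(T1) -> count=0 queue=[T2] holders={T4}
Step 15: signal(T4) -> count=0 queue=[] holders={T2}
Step 16: signal(T2) -> count=1 queue=[] holders={none}
Step 17: wait(T3) -> count=0 queue=[] holders={T3}
Step 18: signal(T3) -> count=1 queue=[] holders={none}
Final holders: none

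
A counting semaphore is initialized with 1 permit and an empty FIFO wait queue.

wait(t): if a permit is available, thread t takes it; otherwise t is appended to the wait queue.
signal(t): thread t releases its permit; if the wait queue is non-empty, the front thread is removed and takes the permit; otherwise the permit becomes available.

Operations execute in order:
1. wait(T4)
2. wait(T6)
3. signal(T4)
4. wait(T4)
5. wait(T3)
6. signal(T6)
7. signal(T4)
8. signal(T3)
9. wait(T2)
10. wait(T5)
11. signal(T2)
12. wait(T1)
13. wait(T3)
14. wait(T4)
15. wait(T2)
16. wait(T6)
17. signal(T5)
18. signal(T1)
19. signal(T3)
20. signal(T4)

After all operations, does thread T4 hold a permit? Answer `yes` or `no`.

Answer: no

Derivation:
Step 1: wait(T4) -> count=0 queue=[] holders={T4}
Step 2: wait(T6) -> count=0 queue=[T6] holders={T4}
Step 3: signal(T4) -> count=0 queue=[] holders={T6}
Step 4: wait(T4) -> count=0 queue=[T4] holders={T6}
Step 5: wait(T3) -> count=0 queue=[T4,T3] holders={T6}
Step 6: signal(T6) -> count=0 queue=[T3] holders={T4}
Step 7: signal(T4) -> count=0 queue=[] holders={T3}
Step 8: signal(T3) -> count=1 queue=[] holders={none}
Step 9: wait(T2) -> count=0 queue=[] holders={T2}
Step 10: wait(T5) -> count=0 queue=[T5] holders={T2}
Step 11: signal(T2) -> count=0 queue=[] holders={T5}
Step 12: wait(T1) -> count=0 queue=[T1] holders={T5}
Step 13: wait(T3) -> count=0 queue=[T1,T3] holders={T5}
Step 14: wait(T4) -> count=0 queue=[T1,T3,T4] holders={T5}
Step 15: wait(T2) -> count=0 queue=[T1,T3,T4,T2] holders={T5}
Step 16: wait(T6) -> count=0 queue=[T1,T3,T4,T2,T6] holders={T5}
Step 17: signal(T5) -> count=0 queue=[T3,T4,T2,T6] holders={T1}
Step 18: signal(T1) -> count=0 queue=[T4,T2,T6] holders={T3}
Step 19: signal(T3) -> count=0 queue=[T2,T6] holders={T4}
Step 20: signal(T4) -> count=0 queue=[T6] holders={T2}
Final holders: {T2} -> T4 not in holders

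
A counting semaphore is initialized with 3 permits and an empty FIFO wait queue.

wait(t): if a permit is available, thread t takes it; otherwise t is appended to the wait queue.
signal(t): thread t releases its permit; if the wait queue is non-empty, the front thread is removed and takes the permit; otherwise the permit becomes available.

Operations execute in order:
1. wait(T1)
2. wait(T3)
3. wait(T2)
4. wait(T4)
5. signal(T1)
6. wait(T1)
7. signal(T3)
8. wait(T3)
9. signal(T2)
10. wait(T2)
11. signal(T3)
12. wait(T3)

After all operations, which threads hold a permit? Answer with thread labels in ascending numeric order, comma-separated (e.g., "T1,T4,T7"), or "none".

Step 1: wait(T1) -> count=2 queue=[] holders={T1}
Step 2: wait(T3) -> count=1 queue=[] holders={T1,T3}
Step 3: wait(T2) -> count=0 queue=[] holders={T1,T2,T3}
Step 4: wait(T4) -> count=0 queue=[T4] holders={T1,T2,T3}
Step 5: signal(T1) -> count=0 queue=[] holders={T2,T3,T4}
Step 6: wait(T1) -> count=0 queue=[T1] holders={T2,T3,T4}
Step 7: signal(T3) -> count=0 queue=[] holders={T1,T2,T4}
Step 8: wait(T3) -> count=0 queue=[T3] holders={T1,T2,T4}
Step 9: signal(T2) -> count=0 queue=[] holders={T1,T3,T4}
Step 10: wait(T2) -> count=0 queue=[T2] holders={T1,T3,T4}
Step 11: signal(T3) -> count=0 queue=[] holders={T1,T2,T4}
Step 12: wait(T3) -> count=0 queue=[T3] holders={T1,T2,T4}
Final holders: T1,T2,T4

Answer: T1,T2,T4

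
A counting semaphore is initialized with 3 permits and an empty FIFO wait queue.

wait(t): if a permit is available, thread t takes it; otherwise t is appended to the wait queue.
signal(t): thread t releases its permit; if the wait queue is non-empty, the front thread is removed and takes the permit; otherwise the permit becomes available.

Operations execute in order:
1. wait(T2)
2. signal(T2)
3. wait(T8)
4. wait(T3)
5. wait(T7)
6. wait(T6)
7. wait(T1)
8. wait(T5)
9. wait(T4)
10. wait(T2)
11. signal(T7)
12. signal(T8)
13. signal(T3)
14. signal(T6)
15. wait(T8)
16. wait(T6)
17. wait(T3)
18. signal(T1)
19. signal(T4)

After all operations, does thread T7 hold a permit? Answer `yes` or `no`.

Step 1: wait(T2) -> count=2 queue=[] holders={T2}
Step 2: signal(T2) -> count=3 queue=[] holders={none}
Step 3: wait(T8) -> count=2 queue=[] holders={T8}
Step 4: wait(T3) -> count=1 queue=[] holders={T3,T8}
Step 5: wait(T7) -> count=0 queue=[] holders={T3,T7,T8}
Step 6: wait(T6) -> count=0 queue=[T6] holders={T3,T7,T8}
Step 7: wait(T1) -> count=0 queue=[T6,T1] holders={T3,T7,T8}
Step 8: wait(T5) -> count=0 queue=[T6,T1,T5] holders={T3,T7,T8}
Step 9: wait(T4) -> count=0 queue=[T6,T1,T5,T4] holders={T3,T7,T8}
Step 10: wait(T2) -> count=0 queue=[T6,T1,T5,T4,T2] holders={T3,T7,T8}
Step 11: signal(T7) -> count=0 queue=[T1,T5,T4,T2] holders={T3,T6,T8}
Step 12: signal(T8) -> count=0 queue=[T5,T4,T2] holders={T1,T3,T6}
Step 13: signal(T3) -> count=0 queue=[T4,T2] holders={T1,T5,T6}
Step 14: signal(T6) -> count=0 queue=[T2] holders={T1,T4,T5}
Step 15: wait(T8) -> count=0 queue=[T2,T8] holders={T1,T4,T5}
Step 16: wait(T6) -> count=0 queue=[T2,T8,T6] holders={T1,T4,T5}
Step 17: wait(T3) -> count=0 queue=[T2,T8,T6,T3] holders={T1,T4,T5}
Step 18: signal(T1) -> count=0 queue=[T8,T6,T3] holders={T2,T4,T5}
Step 19: signal(T4) -> count=0 queue=[T6,T3] holders={T2,T5,T8}
Final holders: {T2,T5,T8} -> T7 not in holders

Answer: no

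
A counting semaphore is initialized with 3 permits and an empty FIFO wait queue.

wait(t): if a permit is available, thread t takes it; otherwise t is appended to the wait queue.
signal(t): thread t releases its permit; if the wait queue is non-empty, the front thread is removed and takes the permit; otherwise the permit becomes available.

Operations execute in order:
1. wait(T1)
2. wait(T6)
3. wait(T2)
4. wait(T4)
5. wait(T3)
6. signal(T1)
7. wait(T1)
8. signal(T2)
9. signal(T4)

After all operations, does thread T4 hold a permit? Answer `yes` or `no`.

Answer: no

Derivation:
Step 1: wait(T1) -> count=2 queue=[] holders={T1}
Step 2: wait(T6) -> count=1 queue=[] holders={T1,T6}
Step 3: wait(T2) -> count=0 queue=[] holders={T1,T2,T6}
Step 4: wait(T4) -> count=0 queue=[T4] holders={T1,T2,T6}
Step 5: wait(T3) -> count=0 queue=[T4,T3] holders={T1,T2,T6}
Step 6: signal(T1) -> count=0 queue=[T3] holders={T2,T4,T6}
Step 7: wait(T1) -> count=0 queue=[T3,T1] holders={T2,T4,T6}
Step 8: signal(T2) -> count=0 queue=[T1] holders={T3,T4,T6}
Step 9: signal(T4) -> count=0 queue=[] holders={T1,T3,T6}
Final holders: {T1,T3,T6} -> T4 not in holders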